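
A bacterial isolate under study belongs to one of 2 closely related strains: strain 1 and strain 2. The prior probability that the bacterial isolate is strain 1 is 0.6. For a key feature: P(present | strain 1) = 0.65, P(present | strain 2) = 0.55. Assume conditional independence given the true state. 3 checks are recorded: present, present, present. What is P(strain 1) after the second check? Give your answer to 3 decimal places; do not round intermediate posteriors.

After 'present': P(strain 1) = 0.65·0.6000 / (0.65·0.6000 + 0.55·0.4000) ≈ 0.6393
After 'present': P(strain 1) = 0.65·0.6393 / (0.65·0.6393 + 0.55·0.3607) ≈ 0.6769

0.677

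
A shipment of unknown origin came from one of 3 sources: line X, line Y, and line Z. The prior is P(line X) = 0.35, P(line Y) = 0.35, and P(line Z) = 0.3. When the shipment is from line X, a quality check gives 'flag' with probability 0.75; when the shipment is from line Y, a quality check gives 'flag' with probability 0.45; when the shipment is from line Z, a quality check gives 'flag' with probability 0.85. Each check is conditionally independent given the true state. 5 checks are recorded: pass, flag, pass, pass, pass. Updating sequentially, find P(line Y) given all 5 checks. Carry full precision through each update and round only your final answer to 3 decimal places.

After 'pass': normaliser = 0.25·0.3500 + 0.55·0.3500 + 0.15·0.3000; P(line X) ≈ 0.2692, P(line Y) ≈ 0.5923, P(line Z) ≈ 0.1385
After 'flag': normaliser = 0.75·0.2692 + 0.45·0.5923 + 0.85·0.1385; P(line X) ≈ 0.3445, P(line Y) ≈ 0.4547, P(line Z) ≈ 0.2008
After 'pass': normaliser = 0.25·0.3445 + 0.55·0.4547 + 0.15·0.2008; P(line X) ≈ 0.2351, P(line Y) ≈ 0.6827, P(line Z) ≈ 0.0822
After 'pass': normaliser = 0.25·0.2351 + 0.55·0.6827 + 0.15·0.0822; P(line X) ≈ 0.1316, P(line Y) ≈ 0.8408, P(line Z) ≈ 0.0276
After 'pass': normaliser = 0.25·0.1316 + 0.55·0.8408 + 0.15·0.0276; P(line X) ≈ 0.0659, P(line Y) ≈ 0.9258, P(line Z) ≈ 0.0083

0.926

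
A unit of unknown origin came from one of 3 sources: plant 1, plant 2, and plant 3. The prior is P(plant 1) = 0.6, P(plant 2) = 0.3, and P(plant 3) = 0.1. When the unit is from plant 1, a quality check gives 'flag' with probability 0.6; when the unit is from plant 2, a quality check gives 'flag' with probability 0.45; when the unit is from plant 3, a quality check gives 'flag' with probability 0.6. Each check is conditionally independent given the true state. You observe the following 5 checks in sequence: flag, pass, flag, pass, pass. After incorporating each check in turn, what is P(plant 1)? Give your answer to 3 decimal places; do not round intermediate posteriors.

After 'flag': normaliser = 0.6·0.6000 + 0.45·0.3000 + 0.6·0.1000; P(plant 1) ≈ 0.6486, P(plant 2) ≈ 0.2432, P(plant 3) ≈ 0.1081
After 'pass': normaliser = 0.4·0.6486 + 0.55·0.2432 + 0.4·0.1081; P(plant 1) ≈ 0.5944, P(plant 2) ≈ 0.3065, P(plant 3) ≈ 0.0991
After 'flag': normaliser = 0.6·0.5944 + 0.45·0.3065 + 0.6·0.0991; P(plant 1) ≈ 0.6438, P(plant 2) ≈ 0.2490, P(plant 3) ≈ 0.1073
After 'pass': normaliser = 0.4·0.6438 + 0.55·0.2490 + 0.4·0.1073; P(plant 1) ≈ 0.5888, P(plant 2) ≈ 0.3131, P(plant 3) ≈ 0.0981
After 'pass': normaliser = 0.4·0.5888 + 0.55·0.3131 + 0.4·0.0981; P(plant 1) ≈ 0.5269, P(plant 2) ≈ 0.3853, P(plant 3) ≈ 0.0878

0.527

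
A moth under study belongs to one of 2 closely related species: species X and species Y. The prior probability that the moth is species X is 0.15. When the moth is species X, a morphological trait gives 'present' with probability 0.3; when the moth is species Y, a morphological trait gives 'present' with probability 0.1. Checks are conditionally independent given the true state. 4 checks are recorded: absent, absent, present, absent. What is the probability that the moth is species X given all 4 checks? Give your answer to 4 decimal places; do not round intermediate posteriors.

Apply Bayes' rule sequentially, carrying P(species X) forward.
After 'absent': P(species X) = 0.7·0.1500 / (0.7·0.1500 + 0.9·0.8500) ≈ 0.1207
After 'absent': P(species X) = 0.7·0.1207 / (0.7·0.1207 + 0.9·0.8793) ≈ 0.0965
After 'present': P(species X) = 0.3·0.0965 / (0.3·0.0965 + 0.1·0.9035) ≈ 0.2426
After 'absent': P(species X) = 0.7·0.2426 / (0.7·0.2426 + 0.9·0.7574) ≈ 0.1994

0.1994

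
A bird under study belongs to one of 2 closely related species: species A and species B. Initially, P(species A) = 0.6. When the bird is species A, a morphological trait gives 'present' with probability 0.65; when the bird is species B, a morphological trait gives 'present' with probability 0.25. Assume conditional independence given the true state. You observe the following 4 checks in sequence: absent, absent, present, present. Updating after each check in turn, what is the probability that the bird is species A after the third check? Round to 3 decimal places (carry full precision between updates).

Apply Bayes' rule sequentially, carrying P(species A) forward.
After 'absent': P(species A) = 0.35·0.6000 / (0.35·0.6000 + 0.75·0.4000) ≈ 0.4118
After 'absent': P(species A) = 0.35·0.4118 / (0.35·0.4118 + 0.75·0.5882) ≈ 0.2462
After 'present': P(species A) = 0.65·0.2462 / (0.65·0.2462 + 0.25·0.7538) ≈ 0.4593

0.459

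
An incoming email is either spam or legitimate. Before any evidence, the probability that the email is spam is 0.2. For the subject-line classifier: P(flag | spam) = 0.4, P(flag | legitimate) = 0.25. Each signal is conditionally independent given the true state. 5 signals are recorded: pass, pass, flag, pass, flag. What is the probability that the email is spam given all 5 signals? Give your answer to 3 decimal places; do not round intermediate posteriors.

After 'pass': P(spam) = 0.6·0.2000 / (0.6·0.2000 + 0.75·0.8000) ≈ 0.1667
After 'pass': P(spam) = 0.6·0.1667 / (0.6·0.1667 + 0.75·0.8333) ≈ 0.1379
After 'flag': P(spam) = 0.4·0.1379 / (0.4·0.1379 + 0.25·0.8621) ≈ 0.2038
After 'pass': P(spam) = 0.6·0.2038 / (0.6·0.2038 + 0.75·0.7962) ≈ 0.1700
After 'flag': P(spam) = 0.4·0.1700 / (0.4·0.1700 + 0.25·0.8300) ≈ 0.2468

0.247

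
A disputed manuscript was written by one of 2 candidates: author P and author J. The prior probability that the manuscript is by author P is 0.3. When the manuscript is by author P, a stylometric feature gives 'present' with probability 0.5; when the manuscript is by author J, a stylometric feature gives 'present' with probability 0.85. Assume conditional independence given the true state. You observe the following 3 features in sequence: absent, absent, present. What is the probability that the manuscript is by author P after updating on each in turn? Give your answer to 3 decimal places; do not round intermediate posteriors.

0.737

After 'absent': P(author P) = 0.5·0.3000 / (0.5·0.3000 + 0.15·0.7000) ≈ 0.5882
After 'absent': P(author P) = 0.5·0.5882 / (0.5·0.5882 + 0.15·0.4118) ≈ 0.8264
After 'present': P(author P) = 0.5·0.8264 / (0.5·0.8264 + 0.85·0.1736) ≈ 0.7369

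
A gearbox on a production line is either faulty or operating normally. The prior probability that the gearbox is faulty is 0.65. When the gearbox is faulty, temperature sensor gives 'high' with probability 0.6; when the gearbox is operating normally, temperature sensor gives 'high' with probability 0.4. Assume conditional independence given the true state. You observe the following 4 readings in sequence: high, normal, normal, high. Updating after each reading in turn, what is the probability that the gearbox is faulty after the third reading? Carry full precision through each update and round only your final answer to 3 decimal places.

0.553

After 'high': P(faulty) = 0.6·0.6500 / (0.6·0.6500 + 0.4·0.3500) ≈ 0.7358
After 'normal': P(faulty) = 0.4·0.7358 / (0.4·0.7358 + 0.6·0.2642) ≈ 0.6500
After 'normal': P(faulty) = 0.4·0.6500 / (0.4·0.6500 + 0.6·0.3500) ≈ 0.5532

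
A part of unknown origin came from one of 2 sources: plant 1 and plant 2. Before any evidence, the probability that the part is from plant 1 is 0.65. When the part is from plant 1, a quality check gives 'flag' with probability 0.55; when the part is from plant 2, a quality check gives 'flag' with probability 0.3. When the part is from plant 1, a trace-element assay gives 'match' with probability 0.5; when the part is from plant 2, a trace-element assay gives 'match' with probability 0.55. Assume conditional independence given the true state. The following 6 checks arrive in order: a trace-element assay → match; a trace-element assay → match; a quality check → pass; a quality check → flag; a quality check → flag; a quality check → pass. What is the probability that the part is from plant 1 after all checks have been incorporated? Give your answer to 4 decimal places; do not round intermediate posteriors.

Apply Bayes' rule sequentially, carrying P(plant 1) forward.
After a trace-element assay='match': P(plant 1) = 0.5·0.6500 / (0.5·0.6500 + 0.55·0.3500) ≈ 0.6280
After a trace-element assay='match': P(plant 1) = 0.5·0.6280 / (0.5·0.6280 + 0.55·0.3720) ≈ 0.6055
After a quality check='pass': P(plant 1) = 0.45·0.6055 / (0.45·0.6055 + 0.7·0.3945) ≈ 0.4966
After a quality check='flag': P(plant 1) = 0.55·0.4966 / (0.55·0.4966 + 0.3·0.5034) ≈ 0.6440
After a quality check='flag': P(plant 1) = 0.55·0.6440 / (0.55·0.6440 + 0.3·0.3560) ≈ 0.7683
After a quality check='pass': P(plant 1) = 0.45·0.7683 / (0.45·0.7683 + 0.7·0.2317) ≈ 0.6807

0.6807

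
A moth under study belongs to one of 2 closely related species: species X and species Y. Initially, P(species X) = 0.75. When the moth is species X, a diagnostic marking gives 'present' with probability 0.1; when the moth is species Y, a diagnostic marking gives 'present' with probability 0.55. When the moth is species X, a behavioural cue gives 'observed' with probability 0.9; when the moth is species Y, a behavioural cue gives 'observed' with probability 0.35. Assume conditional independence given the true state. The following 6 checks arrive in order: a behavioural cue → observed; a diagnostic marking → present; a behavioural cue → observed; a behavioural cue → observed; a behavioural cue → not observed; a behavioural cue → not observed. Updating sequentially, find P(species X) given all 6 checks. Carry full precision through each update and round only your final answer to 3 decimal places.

0.180

Apply Bayes' rule sequentially, carrying P(species X) forward.
After a behavioural cue='observed': P(species X) = 0.9·0.7500 / (0.9·0.7500 + 0.35·0.2500) ≈ 0.8852
After a diagnostic marking='present': P(species X) = 0.1·0.8852 / (0.1·0.8852 + 0.55·0.1148) ≈ 0.5838
After a behavioural cue='observed': P(species X) = 0.9·0.5838 / (0.9·0.5838 + 0.35·0.4162) ≈ 0.7829
After a behavioural cue='observed': P(species X) = 0.9·0.7829 / (0.9·0.7829 + 0.35·0.2171) ≈ 0.9027
After a behavioural cue='not observed': P(species X) = 0.1·0.9027 / (0.1·0.9027 + 0.65·0.0973) ≈ 0.5879
After a behavioural cue='not observed': P(species X) = 0.1·0.5879 / (0.1·0.5879 + 0.65·0.4121) ≈ 0.1800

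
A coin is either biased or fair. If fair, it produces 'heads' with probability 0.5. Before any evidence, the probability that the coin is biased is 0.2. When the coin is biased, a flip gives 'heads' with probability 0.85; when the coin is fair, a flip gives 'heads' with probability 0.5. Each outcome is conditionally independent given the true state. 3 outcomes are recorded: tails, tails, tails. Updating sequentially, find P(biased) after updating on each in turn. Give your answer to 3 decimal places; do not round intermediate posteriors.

Apply Bayes' rule sequentially, carrying P(biased) forward.
After 'tails': P(biased) = 0.15·0.2000 / (0.15·0.2000 + 0.5·0.8000) ≈ 0.0698
After 'tails': P(biased) = 0.15·0.0698 / (0.15·0.0698 + 0.5·0.9302) ≈ 0.0220
After 'tails': P(biased) = 0.15·0.0220 / (0.15·0.0220 + 0.5·0.9780) ≈ 0.0067

0.007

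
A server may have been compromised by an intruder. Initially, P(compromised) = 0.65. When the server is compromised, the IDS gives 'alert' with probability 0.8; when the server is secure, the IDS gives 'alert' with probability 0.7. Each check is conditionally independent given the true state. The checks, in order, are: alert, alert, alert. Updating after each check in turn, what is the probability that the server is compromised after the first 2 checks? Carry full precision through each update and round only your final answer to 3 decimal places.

0.708

After 'alert': P(compromised) = 0.8·0.6500 / (0.8·0.6500 + 0.7·0.3500) ≈ 0.6797
After 'alert': P(compromised) = 0.8·0.6797 / (0.8·0.6797 + 0.7·0.3203) ≈ 0.7081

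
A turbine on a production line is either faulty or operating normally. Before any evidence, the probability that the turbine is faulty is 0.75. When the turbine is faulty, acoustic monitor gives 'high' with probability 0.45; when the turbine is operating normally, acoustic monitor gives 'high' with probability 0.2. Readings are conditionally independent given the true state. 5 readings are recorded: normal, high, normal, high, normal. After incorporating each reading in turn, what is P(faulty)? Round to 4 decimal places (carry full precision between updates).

After 'normal': P(faulty) = 0.55·0.7500 / (0.55·0.7500 + 0.8·0.2500) ≈ 0.6735
After 'high': P(faulty) = 0.45·0.6735 / (0.45·0.6735 + 0.2·0.3265) ≈ 0.8227
After 'normal': P(faulty) = 0.55·0.8227 / (0.55·0.8227 + 0.8·0.1773) ≈ 0.7614
After 'high': P(faulty) = 0.45·0.7614 / (0.45·0.7614 + 0.2·0.2386) ≈ 0.8777
After 'normal': P(faulty) = 0.55·0.8777 / (0.55·0.8777 + 0.8·0.1223) ≈ 0.8315

0.8315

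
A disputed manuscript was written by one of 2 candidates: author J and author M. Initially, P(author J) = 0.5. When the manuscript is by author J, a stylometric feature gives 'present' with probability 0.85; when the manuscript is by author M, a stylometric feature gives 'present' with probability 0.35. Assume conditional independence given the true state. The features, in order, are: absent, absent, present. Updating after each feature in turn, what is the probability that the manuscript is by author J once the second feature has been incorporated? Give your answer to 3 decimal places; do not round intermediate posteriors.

After 'absent': P(author J) = 0.15·0.5000 / (0.15·0.5000 + 0.65·0.5000) ≈ 0.1875
After 'absent': P(author J) = 0.15·0.1875 / (0.15·0.1875 + 0.65·0.8125) ≈ 0.0506

0.051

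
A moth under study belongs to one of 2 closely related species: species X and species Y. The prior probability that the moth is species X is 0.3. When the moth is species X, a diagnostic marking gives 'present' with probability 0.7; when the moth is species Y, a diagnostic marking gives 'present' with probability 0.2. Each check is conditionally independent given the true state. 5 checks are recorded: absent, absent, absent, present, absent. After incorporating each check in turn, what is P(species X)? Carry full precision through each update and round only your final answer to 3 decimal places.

0.029

After 'absent': P(species X) = 0.3·0.3000 / (0.3·0.3000 + 0.8·0.7000) ≈ 0.1385
After 'absent': P(species X) = 0.3·0.1385 / (0.3·0.1385 + 0.8·0.8615) ≈ 0.0568
After 'absent': P(species X) = 0.3·0.0568 / (0.3·0.0568 + 0.8·0.9432) ≈ 0.0221
After 'present': P(species X) = 0.7·0.0221 / (0.7·0.0221 + 0.2·0.9779) ≈ 0.0733
After 'absent': P(species X) = 0.3·0.0733 / (0.3·0.0733 + 0.8·0.9267) ≈ 0.0288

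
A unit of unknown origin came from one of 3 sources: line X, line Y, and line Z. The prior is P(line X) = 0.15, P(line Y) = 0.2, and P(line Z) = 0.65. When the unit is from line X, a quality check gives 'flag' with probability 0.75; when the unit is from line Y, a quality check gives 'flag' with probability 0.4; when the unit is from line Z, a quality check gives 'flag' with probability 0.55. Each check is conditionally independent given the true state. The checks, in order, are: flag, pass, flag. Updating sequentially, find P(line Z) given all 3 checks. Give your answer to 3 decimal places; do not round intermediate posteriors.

0.687

Each posterior becomes the prior for the next update.
After 'flag': normaliser = 0.75·0.1500 + 0.4·0.2000 + 0.55·0.6500; P(line X) ≈ 0.2045, P(line Y) ≈ 0.1455, P(line Z) ≈ 0.6500
After 'pass': normaliser = 0.25·0.2045 + 0.6·0.1455 + 0.45·0.6500; P(line X) ≈ 0.1187, P(line Y) ≈ 0.2025, P(line Z) ≈ 0.6788
After 'flag': normaliser = 0.75·0.1187 + 0.4·0.2025 + 0.55·0.6788; P(line X) ≈ 0.1638, P(line Y) ≈ 0.1491, P(line Z) ≈ 0.6871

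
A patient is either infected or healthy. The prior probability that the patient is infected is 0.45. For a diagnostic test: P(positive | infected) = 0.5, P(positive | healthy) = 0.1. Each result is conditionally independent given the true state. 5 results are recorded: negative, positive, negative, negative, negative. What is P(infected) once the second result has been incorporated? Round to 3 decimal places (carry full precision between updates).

After 'negative': P(infected) = 0.5·0.4500 / (0.5·0.4500 + 0.9·0.5500) ≈ 0.3125
After 'positive': P(infected) = 0.5·0.3125 / (0.5·0.3125 + 0.1·0.6875) ≈ 0.6944

0.694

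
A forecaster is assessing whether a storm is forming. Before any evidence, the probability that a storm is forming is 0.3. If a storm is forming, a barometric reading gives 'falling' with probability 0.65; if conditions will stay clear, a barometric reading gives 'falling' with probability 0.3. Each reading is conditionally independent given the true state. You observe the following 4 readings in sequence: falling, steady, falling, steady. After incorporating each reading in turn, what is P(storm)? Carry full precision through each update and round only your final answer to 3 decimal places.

0.335

After 'falling': P(storm) = 0.65·0.3000 / (0.65·0.3000 + 0.3·0.7000) ≈ 0.4815
After 'steady': P(storm) = 0.35·0.4815 / (0.35·0.4815 + 0.7·0.5185) ≈ 0.3171
After 'falling': P(storm) = 0.65·0.3171 / (0.65·0.3171 + 0.3·0.6829) ≈ 0.5015
After 'steady': P(storm) = 0.35·0.5015 / (0.35·0.5015 + 0.7·0.4985) ≈ 0.3347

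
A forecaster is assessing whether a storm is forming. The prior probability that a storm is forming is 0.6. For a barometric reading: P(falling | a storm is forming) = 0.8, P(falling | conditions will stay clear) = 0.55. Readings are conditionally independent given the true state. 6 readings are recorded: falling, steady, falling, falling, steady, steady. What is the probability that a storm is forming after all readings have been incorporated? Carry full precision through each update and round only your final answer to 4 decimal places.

0.2884

After 'falling': P(storm) = 0.8·0.6000 / (0.8·0.6000 + 0.55·0.4000) ≈ 0.6857
After 'steady': P(storm) = 0.2·0.6857 / (0.2·0.6857 + 0.45·0.3143) ≈ 0.4923
After 'falling': P(storm) = 0.8·0.4923 / (0.8·0.4923 + 0.55·0.5077) ≈ 0.5851
After 'falling': P(storm) = 0.8·0.5851 / (0.8·0.5851 + 0.55·0.4149) ≈ 0.6723
After 'steady': P(storm) = 0.2·0.6723 / (0.2·0.6723 + 0.45·0.3277) ≈ 0.4769
After 'steady': P(storm) = 0.2·0.4769 / (0.2·0.4769 + 0.45·0.5231) ≈ 0.2884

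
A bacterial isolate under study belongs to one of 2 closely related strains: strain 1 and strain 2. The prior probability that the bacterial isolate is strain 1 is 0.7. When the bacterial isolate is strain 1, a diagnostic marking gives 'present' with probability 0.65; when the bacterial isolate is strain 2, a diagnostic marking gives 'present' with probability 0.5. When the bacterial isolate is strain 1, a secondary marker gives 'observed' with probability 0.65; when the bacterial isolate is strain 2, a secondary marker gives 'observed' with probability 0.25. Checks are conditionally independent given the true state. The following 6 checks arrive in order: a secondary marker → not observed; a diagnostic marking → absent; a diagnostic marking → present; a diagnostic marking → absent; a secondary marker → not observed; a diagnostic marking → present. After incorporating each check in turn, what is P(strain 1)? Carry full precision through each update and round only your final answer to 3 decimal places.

Apply Bayes' rule sequentially, carrying P(strain 1) forward.
After a secondary marker='not observed': P(strain 1) = 0.35·0.7000 / (0.35·0.7000 + 0.75·0.3000) ≈ 0.5213
After a diagnostic marking='absent': P(strain 1) = 0.35·0.5213 / (0.35·0.5213 + 0.5·0.4787) ≈ 0.4325
After a diagnostic marking='present': P(strain 1) = 0.65·0.4325 / (0.65·0.4325 + 0.5·0.5675) ≈ 0.4977
After a diagnostic marking='absent': P(strain 1) = 0.35·0.4977 / (0.35·0.4977 + 0.5·0.5023) ≈ 0.4095
After a secondary marker='not observed': P(strain 1) = 0.35·0.4095 / (0.35·0.4095 + 0.75·0.5905) ≈ 0.2445
After a diagnostic marking='present': P(strain 1) = 0.65·0.2445 / (0.65·0.2445 + 0.5·0.7555) ≈ 0.2962

0.296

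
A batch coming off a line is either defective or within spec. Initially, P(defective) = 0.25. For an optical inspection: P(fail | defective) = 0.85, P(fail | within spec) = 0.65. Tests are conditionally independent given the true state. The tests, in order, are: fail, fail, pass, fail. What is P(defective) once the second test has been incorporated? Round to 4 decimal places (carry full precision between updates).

0.3631

After 'fail': P(defective) = 0.85·0.2500 / (0.85·0.2500 + 0.65·0.7500) ≈ 0.3036
After 'fail': P(defective) = 0.85·0.3036 / (0.85·0.3036 + 0.65·0.6964) ≈ 0.3631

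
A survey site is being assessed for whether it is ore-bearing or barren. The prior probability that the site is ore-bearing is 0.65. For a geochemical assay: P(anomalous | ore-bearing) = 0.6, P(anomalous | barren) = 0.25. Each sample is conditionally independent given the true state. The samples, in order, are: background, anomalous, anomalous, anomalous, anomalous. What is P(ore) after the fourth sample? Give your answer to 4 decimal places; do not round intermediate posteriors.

0.9319

After 'background': P(ore) = 0.4·0.6500 / (0.4·0.6500 + 0.75·0.3500) ≈ 0.4976
After 'anomalous': P(ore) = 0.6·0.4976 / (0.6·0.4976 + 0.25·0.5024) ≈ 0.7039
After 'anomalous': P(ore) = 0.6·0.7039 / (0.6·0.7039 + 0.25·0.2961) ≈ 0.8509
After 'anomalous': P(ore) = 0.6·0.8509 / (0.6·0.8509 + 0.25·0.1491) ≈ 0.9319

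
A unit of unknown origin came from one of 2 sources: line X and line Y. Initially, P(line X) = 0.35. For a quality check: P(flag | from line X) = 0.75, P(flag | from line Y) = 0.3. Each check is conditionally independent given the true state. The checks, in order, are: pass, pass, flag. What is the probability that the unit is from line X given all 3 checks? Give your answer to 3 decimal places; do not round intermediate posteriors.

After 'pass': P(line X) = 0.25·0.3500 / (0.25·0.3500 + 0.7·0.6500) ≈ 0.1613
After 'pass': P(line X) = 0.25·0.1613 / (0.25·0.1613 + 0.7·0.8387) ≈ 0.0643
After 'flag': P(line X) = 0.75·0.0643 / (0.75·0.0643 + 0.3·0.9357) ≈ 0.1465

0.147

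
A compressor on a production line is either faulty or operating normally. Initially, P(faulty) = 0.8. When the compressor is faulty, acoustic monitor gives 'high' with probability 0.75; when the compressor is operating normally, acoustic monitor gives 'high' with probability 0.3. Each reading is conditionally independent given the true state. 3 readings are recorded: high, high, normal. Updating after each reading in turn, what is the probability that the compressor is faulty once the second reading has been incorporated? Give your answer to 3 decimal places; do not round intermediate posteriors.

After 'high': P(faulty) = 0.75·0.8000 / (0.75·0.8000 + 0.3·0.2000) ≈ 0.9091
After 'high': P(faulty) = 0.75·0.9091 / (0.75·0.9091 + 0.3·0.0909) ≈ 0.9615

0.962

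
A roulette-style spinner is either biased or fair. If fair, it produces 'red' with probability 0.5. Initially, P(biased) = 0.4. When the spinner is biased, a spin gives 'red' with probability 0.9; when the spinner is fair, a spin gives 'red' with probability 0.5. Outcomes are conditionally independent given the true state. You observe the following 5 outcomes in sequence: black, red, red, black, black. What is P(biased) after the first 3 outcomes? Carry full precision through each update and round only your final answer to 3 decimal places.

0.302

After 'black': P(biased) = 0.1·0.4000 / (0.1·0.4000 + 0.5·0.6000) ≈ 0.1176
After 'red': P(biased) = 0.9·0.1176 / (0.9·0.1176 + 0.5·0.8824) ≈ 0.1935
After 'red': P(biased) = 0.9·0.1935 / (0.9·0.1935 + 0.5·0.8065) ≈ 0.3017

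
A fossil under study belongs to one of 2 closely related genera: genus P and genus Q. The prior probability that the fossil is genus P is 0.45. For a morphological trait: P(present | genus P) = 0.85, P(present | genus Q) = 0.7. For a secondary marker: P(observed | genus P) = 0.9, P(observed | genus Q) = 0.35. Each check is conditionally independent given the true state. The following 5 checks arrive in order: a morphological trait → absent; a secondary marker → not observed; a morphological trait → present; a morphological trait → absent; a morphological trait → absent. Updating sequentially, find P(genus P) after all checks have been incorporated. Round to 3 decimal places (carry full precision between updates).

After a morphological trait='absent': P(genus P) = 0.15·0.4500 / (0.15·0.4500 + 0.3·0.5500) ≈ 0.2903
After a secondary marker='not observed': P(genus P) = 0.1·0.2903 / (0.1·0.2903 + 0.65·0.7097) ≈ 0.0592
After a morphological trait='present': P(genus P) = 0.85·0.0592 / (0.85·0.0592 + 0.7·0.9408) ≈ 0.0710
After a morphological trait='absent': P(genus P) = 0.15·0.0710 / (0.15·0.0710 + 0.3·0.9290) ≈ 0.0368
After a morphological trait='absent': P(genus P) = 0.15·0.0368 / (0.15·0.0368 + 0.3·0.9632) ≈ 0.0187

0.019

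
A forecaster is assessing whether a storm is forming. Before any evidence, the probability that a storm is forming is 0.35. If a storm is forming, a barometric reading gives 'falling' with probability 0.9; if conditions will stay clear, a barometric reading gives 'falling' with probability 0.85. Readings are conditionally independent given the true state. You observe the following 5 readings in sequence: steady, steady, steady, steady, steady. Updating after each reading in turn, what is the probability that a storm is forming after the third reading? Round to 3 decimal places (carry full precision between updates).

0.138

Each posterior becomes the prior for the next update.
After 'steady': P(storm) = 0.1·0.3500 / (0.1·0.3500 + 0.15·0.6500) ≈ 0.2642
After 'steady': P(storm) = 0.1·0.2642 / (0.1·0.2642 + 0.15·0.7358) ≈ 0.1931
After 'steady': P(storm) = 0.1·0.1931 / (0.1·0.1931 + 0.15·0.8069) ≈ 0.1376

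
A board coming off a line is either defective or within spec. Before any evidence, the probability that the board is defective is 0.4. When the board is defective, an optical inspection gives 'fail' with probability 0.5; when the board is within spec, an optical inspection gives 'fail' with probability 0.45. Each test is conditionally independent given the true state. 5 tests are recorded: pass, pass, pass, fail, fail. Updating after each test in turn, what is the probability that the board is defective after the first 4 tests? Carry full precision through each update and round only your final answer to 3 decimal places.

Each posterior becomes the prior for the next update.
After 'pass': P(defective) = 0.5·0.4000 / (0.5·0.4000 + 0.55·0.6000) ≈ 0.3774
After 'pass': P(defective) = 0.5·0.3774 / (0.5·0.3774 + 0.55·0.6226) ≈ 0.3552
After 'pass': P(defective) = 0.5·0.3552 / (0.5·0.3552 + 0.55·0.6448) ≈ 0.3337
After 'fail': P(defective) = 0.5·0.3337 / (0.5·0.3337 + 0.45·0.6663) ≈ 0.3575

0.358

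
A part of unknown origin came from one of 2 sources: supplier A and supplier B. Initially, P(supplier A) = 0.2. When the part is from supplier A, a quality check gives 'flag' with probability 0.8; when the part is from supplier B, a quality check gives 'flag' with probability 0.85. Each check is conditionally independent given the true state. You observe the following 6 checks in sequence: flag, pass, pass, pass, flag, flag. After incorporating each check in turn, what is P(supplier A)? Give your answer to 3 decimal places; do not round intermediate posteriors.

Each posterior becomes the prior for the next update.
After 'flag': P(supplier A) = 0.8·0.2000 / (0.8·0.2000 + 0.85·0.8000) ≈ 0.1905
After 'pass': P(supplier A) = 0.2·0.1905 / (0.2·0.1905 + 0.15·0.8095) ≈ 0.2388
After 'pass': P(supplier A) = 0.2·0.2388 / (0.2·0.2388 + 0.15·0.7612) ≈ 0.2949
After 'pass': P(supplier A) = 0.2·0.2949 / (0.2·0.2949 + 0.15·0.7051) ≈ 0.3580
After 'flag': P(supplier A) = 0.8·0.3580 / (0.8·0.3580 + 0.85·0.6420) ≈ 0.3442
After 'flag': P(supplier A) = 0.8·0.3442 / (0.8·0.3442 + 0.85·0.6558) ≈ 0.3307

0.331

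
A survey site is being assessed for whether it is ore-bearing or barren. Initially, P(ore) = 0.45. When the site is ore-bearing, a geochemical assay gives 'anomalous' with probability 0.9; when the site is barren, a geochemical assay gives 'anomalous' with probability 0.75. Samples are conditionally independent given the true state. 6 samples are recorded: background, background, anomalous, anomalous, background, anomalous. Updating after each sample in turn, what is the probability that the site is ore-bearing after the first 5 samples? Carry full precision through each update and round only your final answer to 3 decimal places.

After 'background': P(ore) = 0.1·0.4500 / (0.1·0.4500 + 0.25·0.5500) ≈ 0.2466
After 'background': P(ore) = 0.1·0.2466 / (0.1·0.2466 + 0.25·0.7534) ≈ 0.1158
After 'anomalous': P(ore) = 0.9·0.1158 / (0.9·0.1158 + 0.75·0.8842) ≈ 0.1358
After 'anomalous': P(ore) = 0.9·0.1358 / (0.9·0.1358 + 0.75·0.8642) ≈ 0.1586
After 'background': P(ore) = 0.1·0.1586 / (0.1·0.1586 + 0.25·0.8414) ≈ 0.0701

0.070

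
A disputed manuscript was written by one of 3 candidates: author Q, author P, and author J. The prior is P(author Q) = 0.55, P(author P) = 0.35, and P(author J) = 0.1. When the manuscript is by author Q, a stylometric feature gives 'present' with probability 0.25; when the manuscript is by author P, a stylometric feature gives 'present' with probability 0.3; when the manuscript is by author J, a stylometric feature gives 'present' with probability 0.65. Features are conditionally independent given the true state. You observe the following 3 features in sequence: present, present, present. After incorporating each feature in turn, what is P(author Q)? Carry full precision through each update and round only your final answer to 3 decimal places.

0.189

After 'present': normaliser = 0.25·0.5500 + 0.3·0.3500 + 0.65·0.1000; P(author Q) ≈ 0.4472, P(author P) ≈ 0.3415, P(author J) ≈ 0.2114
After 'present': normaliser = 0.25·0.4472 + 0.3·0.3415 + 0.65·0.2114; P(author Q) ≈ 0.3179, P(author P) ≈ 0.2913, P(author J) ≈ 0.3908
After 'present': normaliser = 0.25·0.3179 + 0.3·0.2913 + 0.65·0.3908; P(author Q) ≈ 0.1888, P(author P) ≈ 0.2077, P(author J) ≈ 0.6035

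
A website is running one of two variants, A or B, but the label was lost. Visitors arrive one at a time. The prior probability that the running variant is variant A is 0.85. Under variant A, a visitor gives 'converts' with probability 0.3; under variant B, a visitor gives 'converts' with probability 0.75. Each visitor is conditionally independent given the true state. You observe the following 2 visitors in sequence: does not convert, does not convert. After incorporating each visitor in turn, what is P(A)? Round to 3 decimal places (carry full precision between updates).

0.978

After 'does not convert': P(A) = 0.7·0.8500 / (0.7·0.8500 + 0.25·0.1500) ≈ 0.9407
After 'does not convert': P(A) = 0.7·0.9407 / (0.7·0.9407 + 0.25·0.0593) ≈ 0.9780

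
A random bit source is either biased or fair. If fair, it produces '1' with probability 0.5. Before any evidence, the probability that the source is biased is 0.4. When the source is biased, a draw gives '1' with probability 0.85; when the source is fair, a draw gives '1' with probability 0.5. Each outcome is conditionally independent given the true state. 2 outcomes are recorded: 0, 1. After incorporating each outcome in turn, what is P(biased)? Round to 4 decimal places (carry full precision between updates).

After '0': P(biased) = 0.15·0.4000 / (0.15·0.4000 + 0.5·0.6000) ≈ 0.1667
After '1': P(biased) = 0.85·0.1667 / (0.85·0.1667 + 0.5·0.8333) ≈ 0.2537

0.2537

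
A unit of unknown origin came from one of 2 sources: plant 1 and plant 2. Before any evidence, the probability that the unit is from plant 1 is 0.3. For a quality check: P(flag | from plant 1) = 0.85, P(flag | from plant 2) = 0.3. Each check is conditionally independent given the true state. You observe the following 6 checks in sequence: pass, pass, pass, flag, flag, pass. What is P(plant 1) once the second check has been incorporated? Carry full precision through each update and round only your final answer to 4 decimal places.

Apply Bayes' rule sequentially, carrying P(plant 1) forward.
After 'pass': P(plant 1) = 0.15·0.3000 / (0.15·0.3000 + 0.7·0.7000) ≈ 0.0841
After 'pass': P(plant 1) = 0.15·0.0841 / (0.15·0.0841 + 0.7·0.9159) ≈ 0.0193

0.0193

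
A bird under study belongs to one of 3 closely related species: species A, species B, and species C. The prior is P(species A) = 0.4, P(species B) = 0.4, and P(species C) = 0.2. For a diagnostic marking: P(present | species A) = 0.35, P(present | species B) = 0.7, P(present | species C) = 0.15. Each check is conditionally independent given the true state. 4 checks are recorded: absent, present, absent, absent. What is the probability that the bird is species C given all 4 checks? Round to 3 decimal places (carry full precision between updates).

0.286

After 'absent': normaliser = 0.65·0.4000 + 0.3·0.4000 + 0.85·0.2000; P(species A) ≈ 0.4727, P(species B) ≈ 0.2182, P(species C) ≈ 0.3091
After 'present': normaliser = 0.35·0.4727 + 0.7·0.2182 + 0.15·0.3091; P(species A) ≈ 0.4539, P(species B) ≈ 0.4190, P(species C) ≈ 0.1272
After 'absent': normaliser = 0.65·0.4539 + 0.3·0.4190 + 0.85·0.1272; P(species A) ≈ 0.5579, P(species B) ≈ 0.2377, P(species C) ≈ 0.2044
After 'absent': normaliser = 0.65·0.5579 + 0.3·0.2377 + 0.85·0.2044; P(species A) ≈ 0.5967, P(species B) ≈ 0.1173, P(species C) ≈ 0.2859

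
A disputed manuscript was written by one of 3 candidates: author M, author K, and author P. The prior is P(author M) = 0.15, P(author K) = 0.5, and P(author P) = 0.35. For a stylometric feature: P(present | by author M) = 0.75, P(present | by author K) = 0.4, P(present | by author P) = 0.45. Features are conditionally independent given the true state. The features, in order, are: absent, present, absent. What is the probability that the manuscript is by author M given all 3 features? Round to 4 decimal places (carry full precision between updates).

After 'absent': normaliser = 0.25·0.1500 + 0.6·0.5000 + 0.55·0.3500; P(author M) ≈ 0.0708, P(author K) ≈ 0.5660, P(author P) ≈ 0.3632
After 'present': normaliser = 0.75·0.0708 + 0.4·0.5660 + 0.45·0.3632; P(author M) ≈ 0.1198, P(author K) ≈ 0.5112, P(author P) ≈ 0.3690
After 'absent': normaliser = 0.25·0.1198 + 0.6·0.5112 + 0.55·0.3690; P(author M) ≈ 0.0555, P(author K) ≈ 0.5684, P(author P) ≈ 0.3761

0.0555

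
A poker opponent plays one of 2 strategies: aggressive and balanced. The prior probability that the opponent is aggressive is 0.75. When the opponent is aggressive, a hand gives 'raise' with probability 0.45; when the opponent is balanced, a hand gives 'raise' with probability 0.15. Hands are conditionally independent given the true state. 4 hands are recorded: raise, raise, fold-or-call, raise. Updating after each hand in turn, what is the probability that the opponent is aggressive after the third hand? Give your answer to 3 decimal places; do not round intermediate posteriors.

Apply Bayes' rule sequentially, carrying P(aggressive) forward.
After 'raise': P(aggressive) = 0.45·0.7500 / (0.45·0.7500 + 0.15·0.2500) ≈ 0.9000
After 'raise': P(aggressive) = 0.45·0.9000 / (0.45·0.9000 + 0.15·0.1000) ≈ 0.9643
After 'fold-or-call': P(aggressive) = 0.55·0.9643 / (0.55·0.9643 + 0.85·0.0357) ≈ 0.9459

0.946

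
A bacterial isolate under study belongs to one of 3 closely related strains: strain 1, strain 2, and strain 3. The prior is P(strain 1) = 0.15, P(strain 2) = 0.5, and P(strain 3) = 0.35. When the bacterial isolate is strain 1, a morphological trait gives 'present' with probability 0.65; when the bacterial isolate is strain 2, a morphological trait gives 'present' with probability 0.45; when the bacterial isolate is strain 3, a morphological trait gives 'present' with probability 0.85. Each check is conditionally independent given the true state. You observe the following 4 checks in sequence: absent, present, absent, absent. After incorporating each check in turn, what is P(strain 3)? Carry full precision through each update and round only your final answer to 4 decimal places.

Apply Bayes' rule sequentially, carrying P(strain 3) forward.
After 'absent': normaliser = 0.35·0.1500 + 0.55·0.5000 + 0.15·0.3500; P(strain 1) ≈ 0.1382, P(strain 2) ≈ 0.7237, P(strain 3) ≈ 0.1382
After 'present': normaliser = 0.65·0.1382 + 0.45·0.7237 + 0.85·0.1382; P(strain 1) ≈ 0.1685, P(strain 2) ≈ 0.6111, P(strain 3) ≈ 0.2204
After 'absent': normaliser = 0.35·0.1685 + 0.55·0.6111 + 0.15·0.2204; P(strain 1) ≈ 0.1378, P(strain 2) ≈ 0.7850, P(strain 3) ≈ 0.0772
After 'absent': normaliser = 0.35·0.1378 + 0.55·0.7850 + 0.15·0.0772; P(strain 1) ≈ 0.0981, P(strain 2) ≈ 0.8784, P(strain 3) ≈ 0.0236

0.0236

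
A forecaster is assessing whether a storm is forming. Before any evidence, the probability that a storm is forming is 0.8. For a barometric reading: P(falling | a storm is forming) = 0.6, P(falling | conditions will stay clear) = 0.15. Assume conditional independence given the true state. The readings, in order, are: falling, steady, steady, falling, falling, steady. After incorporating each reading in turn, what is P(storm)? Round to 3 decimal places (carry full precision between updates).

0.964

After 'falling': P(storm) = 0.6·0.8000 / (0.6·0.8000 + 0.15·0.2000) ≈ 0.9412
After 'steady': P(storm) = 0.4·0.9412 / (0.4·0.9412 + 0.85·0.0588) ≈ 0.8828
After 'steady': P(storm) = 0.4·0.8828 / (0.4·0.8828 + 0.85·0.1172) ≈ 0.7799
After 'falling': P(storm) = 0.6·0.7799 / (0.6·0.7799 + 0.15·0.2201) ≈ 0.9341
After 'falling': P(storm) = 0.6·0.9341 / (0.6·0.9341 + 0.15·0.0659) ≈ 0.9827
After 'steady': P(storm) = 0.4·0.9827 / (0.4·0.9827 + 0.85·0.0173) ≈ 0.9639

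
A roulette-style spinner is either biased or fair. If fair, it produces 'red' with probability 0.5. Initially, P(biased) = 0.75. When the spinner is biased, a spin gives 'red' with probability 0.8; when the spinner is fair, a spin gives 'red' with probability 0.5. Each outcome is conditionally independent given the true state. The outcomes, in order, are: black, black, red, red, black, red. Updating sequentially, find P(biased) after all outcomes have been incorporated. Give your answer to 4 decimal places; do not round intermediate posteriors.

Each posterior becomes the prior for the next update.
After 'black': P(biased) = 0.2·0.7500 / (0.2·0.7500 + 0.5·0.2500) ≈ 0.5455
After 'black': P(biased) = 0.2·0.5455 / (0.2·0.5455 + 0.5·0.4545) ≈ 0.3243
After 'red': P(biased) = 0.8·0.3243 / (0.8·0.3243 + 0.5·0.6757) ≈ 0.4344
After 'red': P(biased) = 0.8·0.4344 / (0.8·0.4344 + 0.5·0.5656) ≈ 0.5513
After 'black': P(biased) = 0.2·0.5513 / (0.2·0.5513 + 0.5·0.4487) ≈ 0.3295
After 'red': P(biased) = 0.8·0.3295 / (0.8·0.3295 + 0.5·0.6705) ≈ 0.4402

0.4402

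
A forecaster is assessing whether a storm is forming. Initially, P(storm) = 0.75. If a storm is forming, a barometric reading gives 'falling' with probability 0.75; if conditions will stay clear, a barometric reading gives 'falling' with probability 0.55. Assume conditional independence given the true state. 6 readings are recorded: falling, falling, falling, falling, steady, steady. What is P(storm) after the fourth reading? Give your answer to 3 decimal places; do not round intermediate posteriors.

After 'falling': P(storm) = 0.75·0.7500 / (0.75·0.7500 + 0.55·0.2500) ≈ 0.8036
After 'falling': P(storm) = 0.75·0.8036 / (0.75·0.8036 + 0.55·0.1964) ≈ 0.8480
After 'falling': P(storm) = 0.75·0.8480 / (0.75·0.8480 + 0.55·0.1520) ≈ 0.8838
After 'falling': P(storm) = 0.75·0.8838 / (0.75·0.8838 + 0.55·0.1162) ≈ 0.9121

0.912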